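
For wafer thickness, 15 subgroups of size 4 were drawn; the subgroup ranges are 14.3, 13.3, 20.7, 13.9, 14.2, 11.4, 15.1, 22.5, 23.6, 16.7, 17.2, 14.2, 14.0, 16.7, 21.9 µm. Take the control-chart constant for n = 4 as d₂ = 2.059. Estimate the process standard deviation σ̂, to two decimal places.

8.08

R̄ = (14.3 + 13.3 + 20.7 + 13.9 + 14.2 + 11.4 + 15.1 + 22.5 + 23.6 + 16.7 + 17.2 + 14.2 + 14.0 + 16.7 + 21.9) / 15 = 16.6467
σ̂ = R̄ / d₂ = 16.6467 / 2.059 = 8.0848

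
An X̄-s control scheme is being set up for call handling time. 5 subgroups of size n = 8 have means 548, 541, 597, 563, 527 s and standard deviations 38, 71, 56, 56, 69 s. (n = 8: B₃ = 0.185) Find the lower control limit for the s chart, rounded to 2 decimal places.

10.73

s̄ = (38 + 71 + 56 + 56 + 69) / 5 = 58.0000
LCL_s = B₃·s̄ = 0.185 × 58.0000 = 10.7300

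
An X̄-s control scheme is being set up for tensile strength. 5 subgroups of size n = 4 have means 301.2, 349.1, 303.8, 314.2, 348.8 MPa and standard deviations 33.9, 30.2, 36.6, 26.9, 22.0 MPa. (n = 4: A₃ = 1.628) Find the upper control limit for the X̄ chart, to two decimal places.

X̄̄ = (301.2 + 349.1 + 303.8 + 314.2 + 348.8) / 5 = 323.4200
s̄ = (33.9 + 30.2 + 36.6 + 26.9 + 22.0) / 5 = 29.9200
UCL = X̄̄ + A₃·s̄ = 323.4200 + 1.628 × 29.9200 = 372.1298

372.13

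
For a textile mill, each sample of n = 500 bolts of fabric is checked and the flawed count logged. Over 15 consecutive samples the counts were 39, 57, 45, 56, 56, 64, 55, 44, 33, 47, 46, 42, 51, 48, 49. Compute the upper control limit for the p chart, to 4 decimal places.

p̄ = Σdᵢ / (k·n) = 732 / (15 × 500) = 0.09760
UCL = p̄ + 3·√(p̄(1−p̄)/n) = 0.09760 + 3 × √(0.09760×0.90240/500) = 0.09760 + 3 × 0.01327 = 0.13742

0.1374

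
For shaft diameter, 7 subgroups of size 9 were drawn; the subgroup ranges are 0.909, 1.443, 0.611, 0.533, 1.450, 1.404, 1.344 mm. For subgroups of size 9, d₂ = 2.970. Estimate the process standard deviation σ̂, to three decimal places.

0.370

R̄ = (0.909 + 1.443 + 0.611 + 0.533 + 1.450 + 1.404 + 1.344) / 7 = 1.0991
σ̂ = R̄ / d₂ = 1.0991 / 2.970 = 0.3701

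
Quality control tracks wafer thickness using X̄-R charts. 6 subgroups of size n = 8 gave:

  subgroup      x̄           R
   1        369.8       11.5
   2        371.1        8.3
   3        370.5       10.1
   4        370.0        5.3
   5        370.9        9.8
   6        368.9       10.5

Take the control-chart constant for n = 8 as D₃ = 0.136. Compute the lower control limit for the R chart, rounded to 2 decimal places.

1.26

R̄ = (11.5 + 8.3 + 10.1 + 5.3 + 9.8 + 10.5) / 6 = 55.5000 / 6 = 9.2500
LCL_R = D₃·R̄ = 0.136 × 9.2500 = 1.2580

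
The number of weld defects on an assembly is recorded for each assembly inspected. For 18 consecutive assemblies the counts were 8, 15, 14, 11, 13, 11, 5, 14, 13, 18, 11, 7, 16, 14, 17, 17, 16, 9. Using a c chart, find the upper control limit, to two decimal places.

23.42

c̄ = (8 + 15 + 14 + 11 + 13 + 11 + 5 + 14 + 13 + 18 + 11 + 7 + 16 + 14 + 17 + 17 + 16 + 9) / 18 = 229 / 18 = 12.7222
UCL = c̄ + 3√c̄ = 12.7222 + 3 × √12.7222 = 12.7222 + 3 × 3.5668 = 23.4227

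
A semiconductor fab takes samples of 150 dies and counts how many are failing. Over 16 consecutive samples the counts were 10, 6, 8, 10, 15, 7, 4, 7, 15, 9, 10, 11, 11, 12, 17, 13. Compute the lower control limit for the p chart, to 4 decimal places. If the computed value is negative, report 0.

0.0068

p̄ = Σdᵢ / (k·n) = 165 / (16 × 150) = 0.06875
LCL = p̄ − 3·√(p̄(1−p̄)/n) = 0.06875 − 3 × 0.02066 = 0.00677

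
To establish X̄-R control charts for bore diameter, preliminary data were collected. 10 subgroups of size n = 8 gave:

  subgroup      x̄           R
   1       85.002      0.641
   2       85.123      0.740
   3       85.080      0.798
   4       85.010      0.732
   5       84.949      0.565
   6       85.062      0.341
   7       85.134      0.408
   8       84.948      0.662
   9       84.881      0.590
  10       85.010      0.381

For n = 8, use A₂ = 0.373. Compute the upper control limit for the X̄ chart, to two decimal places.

X̄̄ = (85.002 + 85.123 + 85.080 + 85.010 + 84.949 + 85.062 + 85.134 + 84.948 + 84.881 + 85.010) / 10 = 850.1990 / 10 = 85.0199
R̄ = (0.641 + 0.740 + 0.798 + 0.732 + 0.565 + 0.341 + 0.408 + 0.662 + 0.590 + 0.381) / 10 = 5.8580 / 10 = 0.5858
UCL = X̄̄ + A₂·R̄ = 85.0199 + 0.373 × 0.5858 = 85.2384

85.24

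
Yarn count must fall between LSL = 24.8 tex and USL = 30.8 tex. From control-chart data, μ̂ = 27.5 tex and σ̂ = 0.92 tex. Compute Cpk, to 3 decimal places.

Cpu = (USL − μ̂) / (3σ̂) = (30.8 − 27.5) / (3 × 0.92) = 1.1957; Cpl = (μ̂ − LSL) / (3σ̂) = (27.5 − 24.8) / (3 × 0.92) = 0.9783; Cpk = min(Cpu, Cpl) = 0.9783

0.978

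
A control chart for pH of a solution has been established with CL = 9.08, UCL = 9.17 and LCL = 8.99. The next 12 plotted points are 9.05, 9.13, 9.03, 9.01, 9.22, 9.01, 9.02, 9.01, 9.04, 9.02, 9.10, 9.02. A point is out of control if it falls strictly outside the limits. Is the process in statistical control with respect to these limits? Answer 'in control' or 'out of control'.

Compare each point to [8.99, 9.17]: sample 5 = 9.22 > UCL.

out of control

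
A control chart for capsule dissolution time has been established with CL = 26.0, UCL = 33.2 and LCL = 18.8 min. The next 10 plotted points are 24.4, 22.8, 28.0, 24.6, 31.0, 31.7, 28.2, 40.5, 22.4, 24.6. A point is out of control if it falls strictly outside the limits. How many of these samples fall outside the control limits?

1

Compare each point to [18.8, 33.2]: sample 8 = 40.5 > UCL.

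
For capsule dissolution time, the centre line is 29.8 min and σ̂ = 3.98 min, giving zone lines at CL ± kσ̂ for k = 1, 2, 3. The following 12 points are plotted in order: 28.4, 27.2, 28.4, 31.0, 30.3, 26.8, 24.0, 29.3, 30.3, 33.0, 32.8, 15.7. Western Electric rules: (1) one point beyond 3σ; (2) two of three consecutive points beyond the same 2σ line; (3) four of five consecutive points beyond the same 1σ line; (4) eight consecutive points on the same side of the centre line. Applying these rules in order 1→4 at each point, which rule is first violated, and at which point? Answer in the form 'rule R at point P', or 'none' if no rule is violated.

Zone of each point (C = within 1σ̂, B = 1σ̂–2σ̂, A = 2σ̂–3σ̂, * = beyond 3σ̂; sign = side of CL): 1:-C, 2:-C, 3:-C, 4:+C, 5:+C, 6:-C, 7:-B, 8:-C, 9:+C, 10:+C, 11:+C, 12:-*
Rule 1 (one point beyond the 3σ limits) is satisfied at point 12.

rule 1 at point 12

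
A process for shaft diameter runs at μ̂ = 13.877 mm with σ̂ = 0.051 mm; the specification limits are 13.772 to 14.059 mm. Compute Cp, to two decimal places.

Cp = (USL − LSL) / (6σ̂) = (14.059 − 13.772) / (6 × 0.051) = 0.2870 / 0.3060 = 0.9379

0.94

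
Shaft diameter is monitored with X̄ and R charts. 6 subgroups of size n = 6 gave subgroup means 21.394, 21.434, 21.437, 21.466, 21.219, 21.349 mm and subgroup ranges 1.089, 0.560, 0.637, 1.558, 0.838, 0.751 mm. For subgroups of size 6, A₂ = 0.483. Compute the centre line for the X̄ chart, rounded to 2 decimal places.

21.38

X̄̄ = (21.394 + 21.434 + 21.437 + 21.466 + 21.219 + 21.349) / 6 = 128.2990 / 6 = 21.3832
CL = X̄̄ = 21.3832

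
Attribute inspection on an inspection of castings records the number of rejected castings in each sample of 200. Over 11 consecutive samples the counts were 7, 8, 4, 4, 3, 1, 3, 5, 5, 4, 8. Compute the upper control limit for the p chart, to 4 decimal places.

0.0559

p̄ = Σdᵢ / (k·n) = 52 / (11 × 200) = 0.02364
UCL = p̄ + 3·√(p̄(1−p̄)/n) = 0.02364 + 3 × √(0.02364×0.97636/200) = 0.02364 + 3 × 0.01074 = 0.05586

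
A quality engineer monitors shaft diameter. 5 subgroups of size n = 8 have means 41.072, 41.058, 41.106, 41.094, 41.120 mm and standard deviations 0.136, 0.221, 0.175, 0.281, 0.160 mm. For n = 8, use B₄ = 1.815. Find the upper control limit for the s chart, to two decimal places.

s̄ = (0.136 + 0.221 + 0.175 + 0.281 + 0.160) / 5 = 0.1946
UCL_s = B₄·s̄ = 1.815 × 0.1946 = 0.3532

0.35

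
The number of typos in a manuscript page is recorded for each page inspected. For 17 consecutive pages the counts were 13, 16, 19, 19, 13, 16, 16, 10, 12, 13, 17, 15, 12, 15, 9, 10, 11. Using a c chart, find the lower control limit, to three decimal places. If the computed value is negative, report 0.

c̄ = (13 + 16 + 19 + 19 + 13 + 16 + 16 + 10 + 12 + 13 + 17 + 15 + 12 + 15 + 9 + 10 + 11) / 17 = 236 / 17 = 13.8824
LCL = c̄ − 3√c̄ = 13.8824 − 3 × 3.7259 = 2.7046

2.705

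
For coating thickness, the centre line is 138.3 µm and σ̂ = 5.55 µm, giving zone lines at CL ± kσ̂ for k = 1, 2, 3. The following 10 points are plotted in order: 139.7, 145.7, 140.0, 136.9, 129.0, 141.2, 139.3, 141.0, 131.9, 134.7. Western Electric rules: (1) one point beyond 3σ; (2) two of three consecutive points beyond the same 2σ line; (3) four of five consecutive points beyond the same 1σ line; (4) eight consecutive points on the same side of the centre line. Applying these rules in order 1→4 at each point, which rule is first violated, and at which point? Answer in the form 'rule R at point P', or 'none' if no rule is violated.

Zone of each point (C = within 1σ̂, B = 1σ̂–2σ̂, A = 2σ̂–3σ̂, * = beyond 3σ̂; sign = side of CL): 1:+C, 2:+B, 3:+C, 4:-C, 5:-B, 6:+C, 7:+C, 8:+C, 9:-B, 10:-C
No rule fires across all 10 points.

none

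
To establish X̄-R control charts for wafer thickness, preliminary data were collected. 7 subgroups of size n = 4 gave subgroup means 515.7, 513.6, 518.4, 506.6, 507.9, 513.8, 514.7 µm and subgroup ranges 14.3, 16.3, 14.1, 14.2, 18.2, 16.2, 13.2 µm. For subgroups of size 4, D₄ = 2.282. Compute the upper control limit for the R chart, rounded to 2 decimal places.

34.72

R̄ = (14.3 + 16.3 + 14.1 + 14.2 + 18.2 + 16.2 + 13.2) / 7 = 106.5000 / 7 = 15.2143
UCL_R = D₄·R̄ = 2.282 × 15.2143 = 34.7190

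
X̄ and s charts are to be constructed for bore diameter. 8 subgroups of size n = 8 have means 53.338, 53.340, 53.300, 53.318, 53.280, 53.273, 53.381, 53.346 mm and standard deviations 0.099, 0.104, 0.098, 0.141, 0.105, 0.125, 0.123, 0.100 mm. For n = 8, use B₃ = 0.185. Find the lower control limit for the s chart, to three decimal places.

0.021

s̄ = (0.099 + 0.104 + 0.098 + 0.141 + 0.105 + 0.125 + 0.123 + 0.100) / 8 = 0.1119
LCL_s = B₃·s̄ = 0.185 × 0.1119 = 0.0207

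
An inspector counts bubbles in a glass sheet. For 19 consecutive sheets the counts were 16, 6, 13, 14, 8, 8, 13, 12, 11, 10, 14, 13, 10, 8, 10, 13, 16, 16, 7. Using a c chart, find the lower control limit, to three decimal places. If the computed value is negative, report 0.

c̄ = (16 + 6 + 13 + 14 + 8 + 8 + 13 + 12 + 11 + 10 + 14 + 13 + 10 + 8 + 10 + 13 + 16 + 16 + 7) / 19 = 218 / 19 = 11.4737
LCL = c̄ − 3√c̄ = 11.4737 − 3 × 3.3873 = 1.3118

1.312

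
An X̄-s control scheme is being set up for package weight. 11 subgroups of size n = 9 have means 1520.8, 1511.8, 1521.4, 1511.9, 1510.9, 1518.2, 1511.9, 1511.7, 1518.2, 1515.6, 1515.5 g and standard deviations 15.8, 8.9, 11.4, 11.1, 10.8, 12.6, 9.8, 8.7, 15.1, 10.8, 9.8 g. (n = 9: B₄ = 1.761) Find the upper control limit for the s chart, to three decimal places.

19.979

s̄ = (15.8 + 8.9 + 11.4 + 11.1 + 10.8 + 12.6 + 9.8 + 8.7 + 15.1 + 10.8 + 9.8) / 11 = 11.3455
UCL_s = B₄·s̄ = 1.761 × 11.3455 = 19.9793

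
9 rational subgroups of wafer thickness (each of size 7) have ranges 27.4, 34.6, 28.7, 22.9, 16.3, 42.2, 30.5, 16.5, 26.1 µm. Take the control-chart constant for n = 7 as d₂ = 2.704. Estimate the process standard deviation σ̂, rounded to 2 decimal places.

10.08

R̄ = (27.4 + 34.6 + 28.7 + 22.9 + 16.3 + 42.2 + 30.5 + 16.5 + 26.1) / 9 = 27.2444
σ̂ = R̄ / d₂ = 27.2444 / 2.704 = 10.0756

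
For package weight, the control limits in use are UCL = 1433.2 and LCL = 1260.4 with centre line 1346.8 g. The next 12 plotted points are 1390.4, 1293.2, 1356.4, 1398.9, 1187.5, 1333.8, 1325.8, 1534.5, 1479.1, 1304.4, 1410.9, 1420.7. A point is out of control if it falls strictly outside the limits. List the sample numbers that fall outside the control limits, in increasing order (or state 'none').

5, 8, 9

Compare each point to [1260.4, 1433.2]: sample 5 = 1187.5 < LCL; sample 8 = 1534.5 > UCL; sample 9 = 1479.1 > UCL.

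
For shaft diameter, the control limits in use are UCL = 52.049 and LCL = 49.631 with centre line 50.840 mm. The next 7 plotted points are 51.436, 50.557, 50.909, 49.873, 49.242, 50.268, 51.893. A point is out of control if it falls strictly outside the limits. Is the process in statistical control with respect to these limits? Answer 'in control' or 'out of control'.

Compare each point to [49.631, 52.049]: sample 5 = 49.242 < LCL.

out of control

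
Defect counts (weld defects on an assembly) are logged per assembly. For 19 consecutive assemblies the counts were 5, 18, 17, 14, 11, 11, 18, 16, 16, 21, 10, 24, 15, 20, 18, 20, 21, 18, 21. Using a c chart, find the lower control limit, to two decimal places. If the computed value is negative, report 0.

4.33

c̄ = (5 + 18 + 17 + 14 + 11 + 11 + 18 + 16 + 16 + 21 + 10 + 24 + 15 + 20 + 18 + 20 + 21 + 18 + 21) / 19 = 314 / 19 = 16.5263
LCL = c̄ − 3√c̄ = 16.5263 − 3 × 4.0653 = 4.3305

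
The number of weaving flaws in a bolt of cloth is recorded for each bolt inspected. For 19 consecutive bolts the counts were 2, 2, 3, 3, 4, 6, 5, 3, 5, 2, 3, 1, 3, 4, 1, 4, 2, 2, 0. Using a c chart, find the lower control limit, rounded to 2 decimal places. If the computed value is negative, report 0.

c̄ = (2 + 2 + 3 + 3 + 4 + 6 + 5 + 3 + 5 + 2 + 3 + 1 + 3 + 4 + 1 + 4 + 2 + 2 + 0) / 19 = 55 / 19 = 2.8947
LCL = c̄ − 3√c̄ = 2.8947 − 3 × 1.7014 = -2.2094 → 0 (cannot be negative)

0.00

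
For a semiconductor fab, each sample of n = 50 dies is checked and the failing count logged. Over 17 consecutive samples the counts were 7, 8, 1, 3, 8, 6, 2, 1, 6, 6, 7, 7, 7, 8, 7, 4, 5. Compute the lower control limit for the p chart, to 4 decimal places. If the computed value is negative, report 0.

0.0000

p̄ = Σdᵢ / (k·n) = 93 / (17 × 50) = 0.10941
LCL = p̄ − 3·√(p̄(1−p̄)/n) = 0.10941 − 3 × 0.04415 = -0.02302 → 0 (negative, so LCL = 0)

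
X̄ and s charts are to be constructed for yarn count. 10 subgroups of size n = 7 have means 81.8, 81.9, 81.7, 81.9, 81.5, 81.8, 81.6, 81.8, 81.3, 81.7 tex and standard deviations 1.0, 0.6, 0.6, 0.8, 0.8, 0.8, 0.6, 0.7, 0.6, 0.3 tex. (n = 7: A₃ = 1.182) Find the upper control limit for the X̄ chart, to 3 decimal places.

82.504

X̄̄ = (81.8 + 81.9 + 81.7 + 81.9 + 81.5 + 81.8 + 81.6 + 81.8 + 81.3 + 81.7) / 10 = 81.7000
s̄ = (1.0 + 0.6 + 0.6 + 0.8 + 0.8 + 0.8 + 0.6 + 0.7 + 0.6 + 0.3) / 10 = 0.6800
UCL = X̄̄ + A₃·s̄ = 81.7000 + 1.182 × 0.6800 = 82.5038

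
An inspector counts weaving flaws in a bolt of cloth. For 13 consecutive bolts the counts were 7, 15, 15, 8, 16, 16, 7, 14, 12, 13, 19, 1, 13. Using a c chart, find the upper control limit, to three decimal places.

22.392

c̄ = (7 + 15 + 15 + 8 + 16 + 16 + 7 + 14 + 12 + 13 + 19 + 1 + 13) / 13 = 156 / 13 = 12.0000
UCL = c̄ + 3√c̄ = 12.0000 + 3 × √12.0000 = 12.0000 + 3 × 3.4641 = 22.3923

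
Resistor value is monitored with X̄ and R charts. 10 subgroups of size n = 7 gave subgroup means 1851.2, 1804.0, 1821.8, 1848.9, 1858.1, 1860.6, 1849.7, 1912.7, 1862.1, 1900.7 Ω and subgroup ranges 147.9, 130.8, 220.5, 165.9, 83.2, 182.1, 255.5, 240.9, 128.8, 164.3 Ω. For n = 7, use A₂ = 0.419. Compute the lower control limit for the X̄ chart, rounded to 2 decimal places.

1784.92

X̄̄ = (1851.2 + 1804.0 + 1821.8 + 1848.9 + 1858.1 + 1860.6 + 1849.7 + 1912.7 + 1862.1 + 1900.7) / 10 = 18569.8000 / 10 = 1856.9800
R̄ = (147.9 + 130.8 + 220.5 + 165.9 + 83.2 + 182.1 + 255.5 + 240.9 + 128.8 + 164.3) / 10 = 1719.9000 / 10 = 171.9900
LCL = X̄̄ − A₂·R̄ = 1856.9800 − 0.419 × 171.9900 = 1784.9162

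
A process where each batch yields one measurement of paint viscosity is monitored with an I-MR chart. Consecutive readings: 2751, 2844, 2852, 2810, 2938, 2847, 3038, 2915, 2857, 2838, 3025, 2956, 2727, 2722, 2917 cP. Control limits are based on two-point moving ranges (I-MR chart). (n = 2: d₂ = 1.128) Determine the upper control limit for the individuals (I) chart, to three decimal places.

3142.310

X̄ = (2751 + 2844 + 2852 + 2810 + 2938 + 2847 + 3038 + 2915 + 2857 + 2838 + 3025 + 2956 + 2727 + 2722 + 2917) / 15 = 2869.1333
Moving ranges: 93, 8, 42, 128, 91, 191, 123, 58, 19, 187, 69, 229, 5, 195; M̄R̄ = 1438.0000 / 14 = 102.7143
UCL = X̄ + 3·M̄R̄/d₂ = 2869.1333 + 3 × 102.7143 / 1.128 = 3142.3096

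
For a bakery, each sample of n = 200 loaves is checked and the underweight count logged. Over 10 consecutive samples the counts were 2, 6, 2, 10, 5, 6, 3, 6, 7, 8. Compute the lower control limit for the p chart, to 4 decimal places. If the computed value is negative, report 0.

p̄ = Σdᵢ / (k·n) = 55 / (10 × 200) = 0.02750
LCL = p̄ − 3·√(p̄(1−p̄)/n) = 0.02750 − 3 × 0.01156 = -0.00719 → 0 (negative, so LCL = 0)

0.0000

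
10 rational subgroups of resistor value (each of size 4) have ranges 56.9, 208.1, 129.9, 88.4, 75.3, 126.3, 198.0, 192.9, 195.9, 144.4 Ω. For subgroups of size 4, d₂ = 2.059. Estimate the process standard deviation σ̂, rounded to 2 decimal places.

R̄ = (56.9 + 208.1 + 129.9 + 88.4 + 75.3 + 126.3 + 198.0 + 192.9 + 195.9 + 144.4) / 10 = 141.6100
σ̂ = R̄ / d₂ = 141.6100 / 2.059 = 68.7761

68.78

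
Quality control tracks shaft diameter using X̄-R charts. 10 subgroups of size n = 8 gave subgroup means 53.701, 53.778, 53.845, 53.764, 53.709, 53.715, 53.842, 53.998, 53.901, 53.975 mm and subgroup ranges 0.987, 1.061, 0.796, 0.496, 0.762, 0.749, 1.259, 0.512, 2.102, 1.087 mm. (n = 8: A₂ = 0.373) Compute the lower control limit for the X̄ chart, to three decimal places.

53.457

X̄̄ = (53.701 + 53.778 + 53.845 + 53.764 + 53.709 + 53.715 + 53.842 + 53.998 + 53.901 + 53.975) / 10 = 538.2280 / 10 = 53.8228
R̄ = (0.987 + 1.061 + 0.796 + 0.496 + 0.762 + 0.749 + 1.259 + 0.512 + 2.102 + 1.087) / 10 = 9.8110 / 10 = 0.9811
LCL = X̄̄ − A₂·R̄ = 53.8228 − 0.373 × 0.9811 = 53.4568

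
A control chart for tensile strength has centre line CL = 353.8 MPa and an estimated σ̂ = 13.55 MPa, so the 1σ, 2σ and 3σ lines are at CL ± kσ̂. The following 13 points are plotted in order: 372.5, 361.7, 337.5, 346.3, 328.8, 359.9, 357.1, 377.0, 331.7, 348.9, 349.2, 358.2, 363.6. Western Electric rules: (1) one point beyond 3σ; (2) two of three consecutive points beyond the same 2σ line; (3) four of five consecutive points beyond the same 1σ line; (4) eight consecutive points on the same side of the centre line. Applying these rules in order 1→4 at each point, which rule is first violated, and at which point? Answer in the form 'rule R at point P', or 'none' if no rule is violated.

Zone of each point (C = within 1σ̂, B = 1σ̂–2σ̂, A = 2σ̂–3σ̂, * = beyond 3σ̂; sign = side of CL): 1:+B, 2:+C, 3:-B, 4:-C, 5:-B, 6:+C, 7:+C, 8:+B, 9:-B, 10:-C, 11:-C, 12:+C, 13:+C
No rule fires across all 13 points.

none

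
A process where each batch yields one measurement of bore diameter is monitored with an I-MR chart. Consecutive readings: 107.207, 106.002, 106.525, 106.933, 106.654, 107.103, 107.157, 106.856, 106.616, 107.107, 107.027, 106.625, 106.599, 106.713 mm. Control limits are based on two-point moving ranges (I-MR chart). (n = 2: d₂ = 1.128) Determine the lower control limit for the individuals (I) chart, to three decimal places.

X̄ = (107.207 + 106.002 + 106.525 + 106.933 + 106.654 + 107.103 + 107.157 + 106.856 + 106.616 + 107.107 + 107.027 + 106.625 + 106.599 + 106.713) / 14 = 106.7946
Moving ranges: 1.205, 0.523, 0.408, 0.279, 0.449, 0.054, 0.301, 0.240, 0.491, 0.080, 0.402, 0.026, 0.114; M̄R̄ = 4.5720 / 13 = 0.3517
LCL = X̄ − 3·M̄R̄/d₂ = 106.7946 − 3 × 0.3517 / 1.128 = 105.8592

105.859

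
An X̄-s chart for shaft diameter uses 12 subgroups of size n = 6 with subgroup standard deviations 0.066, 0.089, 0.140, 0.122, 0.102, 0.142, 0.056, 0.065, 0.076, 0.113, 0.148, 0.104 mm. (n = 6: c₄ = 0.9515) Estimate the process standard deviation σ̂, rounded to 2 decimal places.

0.11

s̄ = (0.066 + 0.089 + 0.140 + 0.122 + 0.102 + 0.142 + 0.056 + 0.065 + 0.076 + 0.113 + 0.148 + 0.104) / 12 = 0.1019
σ̂ = s̄ / c₄ = 0.1019 / 0.9515 = 0.1071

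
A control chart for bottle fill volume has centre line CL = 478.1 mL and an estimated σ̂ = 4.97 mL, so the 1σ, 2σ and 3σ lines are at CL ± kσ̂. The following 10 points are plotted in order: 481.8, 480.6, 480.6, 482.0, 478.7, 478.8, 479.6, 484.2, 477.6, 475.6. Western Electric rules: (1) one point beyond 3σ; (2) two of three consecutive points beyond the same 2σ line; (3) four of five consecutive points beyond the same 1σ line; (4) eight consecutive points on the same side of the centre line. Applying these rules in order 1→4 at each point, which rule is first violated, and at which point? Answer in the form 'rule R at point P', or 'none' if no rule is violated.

rule 4 at point 8

Zone of each point (C = within 1σ̂, B = 1σ̂–2σ̂, A = 2σ̂–3σ̂, * = beyond 3σ̂; sign = side of CL): 1:+C, 2:+C, 3:+C, 4:+C, 5:+C, 6:+C, 7:+C, 8:+B, 9:-C, 10:-C
Rule 4 (eight consecutive points on the same side of the centre line) is satisfied at point 8.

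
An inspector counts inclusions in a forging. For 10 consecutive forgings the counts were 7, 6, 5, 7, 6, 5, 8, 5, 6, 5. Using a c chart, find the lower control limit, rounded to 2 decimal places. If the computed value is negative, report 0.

0.00

c̄ = (7 + 6 + 5 + 7 + 6 + 5 + 8 + 5 + 6 + 5) / 10 = 60 / 10 = 6.0000
LCL = c̄ − 3√c̄ = 6.0000 − 3 × 2.4495 = -1.3485 → 0 (cannot be negative)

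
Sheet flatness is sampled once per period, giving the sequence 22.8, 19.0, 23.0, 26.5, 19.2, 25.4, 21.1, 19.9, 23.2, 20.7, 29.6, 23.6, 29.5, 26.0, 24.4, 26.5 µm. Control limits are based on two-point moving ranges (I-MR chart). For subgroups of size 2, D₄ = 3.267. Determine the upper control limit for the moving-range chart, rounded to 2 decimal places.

13.96

Moving ranges: 3.8, 4.0, 3.5, 7.3, 6.2, 4.3, 1.2, 3.3, 2.5, 8.9, 6.0, 5.9, 3.5, 1.6, 2.1; M̄R̄ = 64.1000 / 15 = 4.2733
UCL_MR = D₄·M̄R̄ = 3.267 × 4.2733 = 13.9610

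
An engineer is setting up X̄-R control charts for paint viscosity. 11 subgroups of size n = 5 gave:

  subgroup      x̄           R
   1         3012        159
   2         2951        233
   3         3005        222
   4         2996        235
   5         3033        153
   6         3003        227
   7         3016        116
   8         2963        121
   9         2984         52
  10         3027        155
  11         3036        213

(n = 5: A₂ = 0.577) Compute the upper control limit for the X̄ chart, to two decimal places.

3101.29

X̄̄ = (3012 + 2951 + 3005 + 2996 + 3033 + 3003 + 3016 + 2963 + 2984 + 3027 + 3036) / 11 = 33026.0000 / 11 = 3002.3636
R̄ = (159 + 233 + 222 + 235 + 153 + 227 + 116 + 121 + 52 + 155 + 213) / 11 = 1886.0000 / 11 = 171.4545
UCL = X̄̄ + A₂·R̄ = 3002.3636 + 0.577 × 171.4545 = 3101.2929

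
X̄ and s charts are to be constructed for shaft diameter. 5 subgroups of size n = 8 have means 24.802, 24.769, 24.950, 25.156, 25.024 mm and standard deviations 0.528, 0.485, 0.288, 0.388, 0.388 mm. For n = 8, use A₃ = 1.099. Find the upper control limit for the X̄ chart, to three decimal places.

X̄̄ = (24.802 + 24.769 + 24.950 + 25.156 + 25.024) / 5 = 24.9402
s̄ = (0.528 + 0.485 + 0.288 + 0.388 + 0.388) / 5 = 0.4154
UCL = X̄̄ + A₃·s̄ = 24.9402 + 1.099 × 0.4154 = 25.3967

25.397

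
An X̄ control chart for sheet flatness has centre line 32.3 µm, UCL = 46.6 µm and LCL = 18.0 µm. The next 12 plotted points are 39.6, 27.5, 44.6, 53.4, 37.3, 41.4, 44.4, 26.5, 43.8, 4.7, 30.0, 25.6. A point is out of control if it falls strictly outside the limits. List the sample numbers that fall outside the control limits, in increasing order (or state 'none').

4, 10

Compare each point to [18.0, 46.6]: sample 4 = 53.4 > UCL; sample 10 = 4.7 < LCL.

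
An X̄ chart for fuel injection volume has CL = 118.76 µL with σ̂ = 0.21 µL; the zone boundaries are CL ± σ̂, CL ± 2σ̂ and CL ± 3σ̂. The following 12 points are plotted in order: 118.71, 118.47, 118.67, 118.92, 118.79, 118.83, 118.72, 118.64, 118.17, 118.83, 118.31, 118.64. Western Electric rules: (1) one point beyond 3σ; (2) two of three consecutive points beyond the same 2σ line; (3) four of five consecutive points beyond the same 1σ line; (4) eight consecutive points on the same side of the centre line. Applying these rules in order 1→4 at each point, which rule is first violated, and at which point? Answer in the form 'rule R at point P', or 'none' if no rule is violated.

rule 2 at point 11

Zone of each point (C = within 1σ̂, B = 1σ̂–2σ̂, A = 2σ̂–3σ̂, * = beyond 3σ̂; sign = side of CL): 1:-C, 2:-B, 3:-C, 4:+C, 5:+C, 6:+C, 7:-C, 8:-C, 9:-A, 10:+C, 11:-A, 12:-C
Rule 2 (two of three consecutive points beyond the same 2σ limit) is satisfied at point 11.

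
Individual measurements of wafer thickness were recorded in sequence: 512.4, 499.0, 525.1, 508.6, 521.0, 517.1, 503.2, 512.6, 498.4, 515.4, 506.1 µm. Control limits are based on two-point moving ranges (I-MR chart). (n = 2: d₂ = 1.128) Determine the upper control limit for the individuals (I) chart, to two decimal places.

X̄ = (512.4 + 499.0 + 525.1 + 508.6 + 521.0 + 517.1 + 503.2 + 512.6 + 498.4 + 515.4 + 506.1) / 11 = 510.8091
Moving ranges: 13.4, 26.1, 16.5, 12.4, 3.9, 13.9, 9.4, 14.2, 17.0, 9.3; M̄R̄ = 136.1000 / 10 = 13.6100
UCL = X̄ + 3·M̄R̄/d₂ = 510.8091 + 3 × 13.6100 / 1.128 = 547.0059

547.01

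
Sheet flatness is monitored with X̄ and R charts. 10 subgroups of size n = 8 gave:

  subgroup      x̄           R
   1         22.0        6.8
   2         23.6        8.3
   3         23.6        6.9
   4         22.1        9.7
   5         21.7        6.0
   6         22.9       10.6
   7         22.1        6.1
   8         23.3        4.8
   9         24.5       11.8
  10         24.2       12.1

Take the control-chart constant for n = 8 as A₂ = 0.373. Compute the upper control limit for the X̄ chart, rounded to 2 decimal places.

26.10

X̄̄ = (22.0 + 23.6 + 23.6 + 22.1 + 21.7 + 22.9 + 22.1 + 23.3 + 24.5 + 24.2) / 10 = 230.0000 / 10 = 23.0000
R̄ = (6.8 + 8.3 + 6.9 + 9.7 + 6.0 + 10.6 + 6.1 + 4.8 + 11.8 + 12.1) / 10 = 83.1000 / 10 = 8.3100
UCL = X̄̄ + A₂·R̄ = 23.0000 + 0.373 × 8.3100 = 26.0996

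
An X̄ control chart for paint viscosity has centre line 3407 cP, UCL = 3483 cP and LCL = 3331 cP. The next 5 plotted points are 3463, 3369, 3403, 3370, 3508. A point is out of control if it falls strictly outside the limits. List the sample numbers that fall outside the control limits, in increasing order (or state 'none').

5

Compare each point to [3331, 3483]: sample 5 = 3508 > UCL.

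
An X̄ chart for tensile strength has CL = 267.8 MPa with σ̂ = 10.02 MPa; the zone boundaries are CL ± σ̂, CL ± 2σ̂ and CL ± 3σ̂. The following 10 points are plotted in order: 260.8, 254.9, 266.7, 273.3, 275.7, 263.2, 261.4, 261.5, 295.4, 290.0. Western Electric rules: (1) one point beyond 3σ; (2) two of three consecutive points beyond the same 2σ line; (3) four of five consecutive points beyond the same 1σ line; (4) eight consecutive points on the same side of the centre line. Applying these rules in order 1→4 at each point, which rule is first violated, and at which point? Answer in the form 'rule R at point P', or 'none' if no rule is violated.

Zone of each point (C = within 1σ̂, B = 1σ̂–2σ̂, A = 2σ̂–3σ̂, * = beyond 3σ̂; sign = side of CL): 1:-C, 2:-B, 3:-C, 4:+C, 5:+C, 6:-C, 7:-C, 8:-C, 9:+A, 10:+A
Rule 2 (two of three consecutive points beyond the same 2σ limit) is satisfied at point 10.

rule 2 at point 10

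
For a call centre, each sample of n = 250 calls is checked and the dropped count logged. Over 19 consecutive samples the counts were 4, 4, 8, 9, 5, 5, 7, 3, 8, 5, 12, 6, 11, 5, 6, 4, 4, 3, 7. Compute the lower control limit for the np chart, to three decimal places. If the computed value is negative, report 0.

0.000

p̄ = Σdᵢ / (k·n) = 116 / (19 × 250) = 0.02442
LCL = np̄ − 3·√(np̄(1−p̄)) = 6.1053 − 3 × 2.4405 = -1.2163 → 0 (negative, so LCL = 0)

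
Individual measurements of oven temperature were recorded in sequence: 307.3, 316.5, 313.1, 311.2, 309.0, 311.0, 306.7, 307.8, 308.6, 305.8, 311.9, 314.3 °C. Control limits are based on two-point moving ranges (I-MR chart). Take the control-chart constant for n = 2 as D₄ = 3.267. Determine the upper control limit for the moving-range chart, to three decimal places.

10.751

Moving ranges: 9.2, 3.4, 1.9, 2.2, 2.0, 4.3, 1.1, 0.8, 2.8, 6.1, 2.4; M̄R̄ = 36.2000 / 11 = 3.2909
UCL_MR = D₄·M̄R̄ = 3.267 × 3.2909 = 10.7514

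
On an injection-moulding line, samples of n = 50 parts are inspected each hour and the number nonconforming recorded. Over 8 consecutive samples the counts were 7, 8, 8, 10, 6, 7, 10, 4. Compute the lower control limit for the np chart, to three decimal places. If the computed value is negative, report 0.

p̄ = Σdᵢ / (k·n) = 60 / (8 × 50) = 0.15000
LCL = np̄ − 3·√(np̄(1−p̄)) = 7.5000 − 3 × 2.5249 = -0.0746 → 0 (negative, so LCL = 0)

0.000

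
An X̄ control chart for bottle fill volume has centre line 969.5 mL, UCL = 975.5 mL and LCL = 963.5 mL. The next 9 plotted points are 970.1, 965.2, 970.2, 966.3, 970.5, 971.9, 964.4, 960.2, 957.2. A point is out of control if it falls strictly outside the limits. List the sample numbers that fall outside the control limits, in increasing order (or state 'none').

Compare each point to [963.5, 975.5]: sample 8 = 960.2 < LCL; sample 9 = 957.2 < LCL.

8, 9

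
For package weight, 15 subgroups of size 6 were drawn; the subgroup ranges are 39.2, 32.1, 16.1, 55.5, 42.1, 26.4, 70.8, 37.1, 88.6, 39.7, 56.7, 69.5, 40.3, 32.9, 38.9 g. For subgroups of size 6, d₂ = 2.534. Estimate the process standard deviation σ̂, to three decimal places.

R̄ = (39.2 + 32.1 + 16.1 + 55.5 + 42.1 + 26.4 + 70.8 + 37.1 + 88.6 + 39.7 + 56.7 + 69.5 + 40.3 + 32.9 + 38.9) / 15 = 45.7267
σ̂ = R̄ / d₂ = 45.7267 / 2.534 = 18.0453

18.045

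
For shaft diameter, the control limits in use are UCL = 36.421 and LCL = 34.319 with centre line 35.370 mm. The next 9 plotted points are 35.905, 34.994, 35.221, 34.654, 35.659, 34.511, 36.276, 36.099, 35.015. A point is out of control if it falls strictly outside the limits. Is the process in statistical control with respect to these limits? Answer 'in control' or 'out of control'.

All 9 points lie within [34.319, 36.421].

in control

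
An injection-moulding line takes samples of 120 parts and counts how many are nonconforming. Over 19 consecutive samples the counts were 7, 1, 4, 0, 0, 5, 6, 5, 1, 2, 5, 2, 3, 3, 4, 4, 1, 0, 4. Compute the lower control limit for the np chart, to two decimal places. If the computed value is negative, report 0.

p̄ = Σdᵢ / (k·n) = 57 / (19 × 120) = 0.02500
LCL = np̄ − 3·√(np̄(1−p̄)) = 3.0000 − 3 × 1.7103 = -2.1308 → 0 (negative, so LCL = 0)

0.00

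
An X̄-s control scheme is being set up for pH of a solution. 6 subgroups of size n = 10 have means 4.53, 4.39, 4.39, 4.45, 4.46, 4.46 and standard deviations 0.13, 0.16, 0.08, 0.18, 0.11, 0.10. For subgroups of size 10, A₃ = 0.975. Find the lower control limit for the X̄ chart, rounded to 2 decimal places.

X̄̄ = (4.53 + 4.39 + 4.39 + 4.45 + 4.46 + 4.46) / 6 = 4.4467
s̄ = (0.13 + 0.16 + 0.08 + 0.18 + 0.11 + 0.10) / 6 = 0.1267
LCL = X̄̄ − A₃·s̄ = 4.4467 − 0.975 × 0.1267 = 4.3232

4.32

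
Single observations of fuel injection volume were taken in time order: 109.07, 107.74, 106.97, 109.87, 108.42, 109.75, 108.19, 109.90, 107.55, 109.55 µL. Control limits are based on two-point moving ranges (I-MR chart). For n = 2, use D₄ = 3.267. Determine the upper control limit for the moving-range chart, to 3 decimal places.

5.590

Moving ranges: 1.33, 0.77, 2.90, 1.45, 1.33, 1.56, 1.71, 2.35, 2.00; M̄R̄ = 15.4000 / 9 = 1.7111
UCL_MR = D₄·M̄R̄ = 3.267 × 1.7111 = 5.5902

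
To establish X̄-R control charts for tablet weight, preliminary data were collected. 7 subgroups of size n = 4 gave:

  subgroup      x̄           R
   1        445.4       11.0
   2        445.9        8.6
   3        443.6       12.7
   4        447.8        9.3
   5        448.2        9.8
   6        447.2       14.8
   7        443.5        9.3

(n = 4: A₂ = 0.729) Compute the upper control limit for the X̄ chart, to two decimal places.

X̄̄ = (445.4 + 445.9 + 443.6 + 447.8 + 448.2 + 447.2 + 443.5) / 7 = 3121.6000 / 7 = 445.9429
R̄ = (11.0 + 8.6 + 12.7 + 9.3 + 9.8 + 14.8 + 9.3) / 7 = 75.5000 / 7 = 10.7857
UCL = X̄̄ + A₂·R̄ = 445.9429 + 0.729 × 10.7857 = 453.8056

453.81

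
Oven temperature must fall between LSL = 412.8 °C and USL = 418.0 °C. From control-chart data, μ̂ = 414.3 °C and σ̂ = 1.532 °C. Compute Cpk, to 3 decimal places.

Cpu = (USL − μ̂) / (3σ̂) = (418.0 − 414.3) / (3 × 1.532) = 0.8050; Cpl = (μ̂ − LSL) / (3σ̂) = (414.3 − 412.8) / (3 × 1.532) = 0.3264; Cpk = min(Cpu, Cpl) = 0.3264

0.326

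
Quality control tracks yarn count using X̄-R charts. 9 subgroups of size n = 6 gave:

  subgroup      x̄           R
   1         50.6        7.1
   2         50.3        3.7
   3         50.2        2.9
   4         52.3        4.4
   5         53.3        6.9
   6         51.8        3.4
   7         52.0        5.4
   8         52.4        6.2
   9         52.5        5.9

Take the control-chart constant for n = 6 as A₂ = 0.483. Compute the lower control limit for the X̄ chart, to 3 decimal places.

49.248

X̄̄ = (50.6 + 50.3 + 50.2 + 52.3 + 53.3 + 51.8 + 52.0 + 52.4 + 52.5) / 9 = 465.4000 / 9 = 51.7111
R̄ = (7.1 + 3.7 + 2.9 + 4.4 + 6.9 + 3.4 + 5.4 + 6.2 + 5.9) / 9 = 45.9000 / 9 = 5.1000
LCL = X̄̄ − A₂·R̄ = 51.7111 − 0.483 × 5.1000 = 49.2478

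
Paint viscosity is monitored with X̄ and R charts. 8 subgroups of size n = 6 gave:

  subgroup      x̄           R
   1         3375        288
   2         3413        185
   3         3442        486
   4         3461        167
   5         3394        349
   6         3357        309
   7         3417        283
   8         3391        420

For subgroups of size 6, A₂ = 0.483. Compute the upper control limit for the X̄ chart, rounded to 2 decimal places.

3556.40

X̄̄ = (3375 + 3413 + 3442 + 3461 + 3394 + 3357 + 3417 + 3391) / 8 = 27250.0000 / 8 = 3406.2500
R̄ = (288 + 185 + 486 + 167 + 349 + 309 + 283 + 420) / 8 = 2487.0000 / 8 = 310.8750
UCL = X̄̄ + A₂·R̄ = 3406.2500 + 0.483 × 310.8750 = 3556.4026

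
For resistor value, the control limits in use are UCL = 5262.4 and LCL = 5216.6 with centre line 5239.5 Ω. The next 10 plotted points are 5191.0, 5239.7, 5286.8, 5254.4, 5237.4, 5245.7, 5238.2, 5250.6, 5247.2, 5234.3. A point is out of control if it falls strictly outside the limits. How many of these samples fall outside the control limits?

Compare each point to [5216.6, 5262.4]: sample 1 = 5191.0 < LCL; sample 3 = 5286.8 > UCL.

2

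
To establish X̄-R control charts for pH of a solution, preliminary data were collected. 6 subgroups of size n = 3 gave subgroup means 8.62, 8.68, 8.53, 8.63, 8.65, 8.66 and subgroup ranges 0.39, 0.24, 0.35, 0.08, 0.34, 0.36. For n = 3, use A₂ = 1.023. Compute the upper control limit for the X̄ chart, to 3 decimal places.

X̄̄ = (8.62 + 8.68 + 8.53 + 8.63 + 8.65 + 8.66) / 6 = 51.7700 / 6 = 8.6283
R̄ = (0.39 + 0.24 + 0.35 + 0.08 + 0.34 + 0.36) / 6 = 1.7600 / 6 = 0.2933
UCL = X̄̄ + A₂·R̄ = 8.6283 + 1.023 × 0.2933 = 8.9284

8.928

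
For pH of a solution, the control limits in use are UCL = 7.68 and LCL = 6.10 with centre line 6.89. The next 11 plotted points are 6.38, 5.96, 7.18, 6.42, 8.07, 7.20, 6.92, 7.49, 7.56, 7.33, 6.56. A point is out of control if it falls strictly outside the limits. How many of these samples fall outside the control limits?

Compare each point to [6.10, 7.68]: sample 2 = 5.96 < LCL; sample 5 = 8.07 > UCL.

2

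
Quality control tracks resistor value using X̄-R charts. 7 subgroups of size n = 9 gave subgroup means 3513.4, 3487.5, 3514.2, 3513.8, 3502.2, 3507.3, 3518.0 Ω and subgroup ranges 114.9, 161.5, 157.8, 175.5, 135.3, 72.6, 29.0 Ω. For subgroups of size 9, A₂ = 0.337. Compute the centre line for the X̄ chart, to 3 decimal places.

X̄̄ = (3513.4 + 3487.5 + 3514.2 + 3513.8 + 3502.2 + 3507.3 + 3518.0) / 7 = 24556.4000 / 7 = 3508.0571
CL = X̄̄ = 3508.0571

3508.057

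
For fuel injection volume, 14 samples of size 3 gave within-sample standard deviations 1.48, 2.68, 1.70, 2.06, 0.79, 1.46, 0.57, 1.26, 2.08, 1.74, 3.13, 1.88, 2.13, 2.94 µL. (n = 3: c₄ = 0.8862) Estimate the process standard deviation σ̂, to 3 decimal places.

2.088

s̄ = (1.48 + 2.68 + 1.70 + 2.06 + 0.79 + 1.46 + 0.57 + 1.26 + 2.08 + 1.74 + 3.13 + 1.88 + 2.13 + 2.94) / 14 = 1.8500
σ̂ = s̄ / c₄ = 1.8500 / 0.8862 = 2.0876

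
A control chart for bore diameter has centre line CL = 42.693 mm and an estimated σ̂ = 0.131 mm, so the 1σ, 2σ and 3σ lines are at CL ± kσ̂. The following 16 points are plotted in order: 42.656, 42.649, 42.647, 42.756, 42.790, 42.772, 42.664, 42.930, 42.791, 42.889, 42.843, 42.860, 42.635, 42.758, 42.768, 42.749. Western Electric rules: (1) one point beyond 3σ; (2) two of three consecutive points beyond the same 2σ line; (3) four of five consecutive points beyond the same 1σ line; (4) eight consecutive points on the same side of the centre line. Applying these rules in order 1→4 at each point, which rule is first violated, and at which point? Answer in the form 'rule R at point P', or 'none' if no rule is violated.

rule 3 at point 12

Zone of each point (C = within 1σ̂, B = 1σ̂–2σ̂, A = 2σ̂–3σ̂, * = beyond 3σ̂; sign = side of CL): 1:-C, 2:-C, 3:-C, 4:+C, 5:+C, 6:+C, 7:-C, 8:+B, 9:+C, 10:+B, 11:+B, 12:+B, 13:-C, 14:+C, 15:+C, 16:+C
Rule 3 (four of five consecutive points beyond the same 1σ limit) is satisfied at point 12.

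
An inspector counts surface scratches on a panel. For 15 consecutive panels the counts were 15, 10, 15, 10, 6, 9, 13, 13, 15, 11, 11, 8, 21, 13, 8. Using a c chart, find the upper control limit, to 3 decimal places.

c̄ = (15 + 10 + 15 + 10 + 6 + 9 + 13 + 13 + 15 + 11 + 11 + 8 + 21 + 13 + 8) / 15 = 178 / 15 = 11.8667
UCL = c̄ + 3√c̄ = 11.8667 + 3 × √11.8667 = 11.8667 + 3 × 3.4448 = 22.2011

22.201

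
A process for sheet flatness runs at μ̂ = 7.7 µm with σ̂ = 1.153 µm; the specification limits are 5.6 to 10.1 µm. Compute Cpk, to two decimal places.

0.61

Cpu = (USL − μ̂) / (3σ̂) = (10.1 − 7.7) / (3 × 1.153) = 0.6938; Cpl = (μ̂ − LSL) / (3σ̂) = (7.7 − 5.6) / (3 × 1.153) = 0.6071; Cpk = min(Cpu, Cpl) = 0.6071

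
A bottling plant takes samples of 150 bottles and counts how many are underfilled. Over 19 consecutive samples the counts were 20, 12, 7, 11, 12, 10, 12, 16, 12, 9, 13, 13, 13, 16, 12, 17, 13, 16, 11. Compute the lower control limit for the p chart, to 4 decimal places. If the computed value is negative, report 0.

p̄ = Σdᵢ / (k·n) = 245 / (19 × 150) = 0.08596
LCL = p̄ − 3·√(p̄(1−p̄)/n) = 0.08596 − 3 × 0.02289 = 0.01730

0.0173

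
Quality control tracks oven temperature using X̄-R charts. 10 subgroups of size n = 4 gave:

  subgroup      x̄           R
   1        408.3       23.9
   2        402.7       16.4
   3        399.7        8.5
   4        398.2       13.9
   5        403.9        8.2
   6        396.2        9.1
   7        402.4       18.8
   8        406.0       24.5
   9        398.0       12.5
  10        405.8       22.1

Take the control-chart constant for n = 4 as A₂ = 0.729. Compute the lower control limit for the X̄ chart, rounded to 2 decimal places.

X̄̄ = (408.3 + 402.7 + 399.7 + 398.2 + 403.9 + 396.2 + 402.4 + 406.0 + 398.0 + 405.8) / 10 = 4021.2000 / 10 = 402.1200
R̄ = (23.9 + 16.4 + 8.5 + 13.9 + 8.2 + 9.1 + 18.8 + 24.5 + 12.5 + 22.1) / 10 = 157.9000 / 10 = 15.7900
LCL = X̄̄ − A₂·R̄ = 402.1200 − 0.729 × 15.7900 = 390.6091

390.61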